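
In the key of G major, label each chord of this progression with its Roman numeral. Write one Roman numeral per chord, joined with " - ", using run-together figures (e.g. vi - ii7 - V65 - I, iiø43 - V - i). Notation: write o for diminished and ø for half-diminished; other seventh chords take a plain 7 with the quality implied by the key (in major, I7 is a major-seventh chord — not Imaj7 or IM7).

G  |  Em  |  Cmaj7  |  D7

G has root G, degree 1 in G major, so I.
Em: minor triad on E = scale degree 6 → vi.
Cmaj7: major seventh chord on C = scale degree 4 → IV7.
D7: dominant seventh chord on D = scale degree 5 → V7.

I - vi - IV7 - V7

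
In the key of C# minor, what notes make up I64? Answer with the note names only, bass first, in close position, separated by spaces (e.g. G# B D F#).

I64 is the major tonic (Picardy third), borrowed from the parallel major. In C# minor that root is C#.
So the chord is C#-E#-G#.
With the 64 figure the chord is in second inversion; from the bass G# upward in close position it reads G#-C#-E#.

G# C# E#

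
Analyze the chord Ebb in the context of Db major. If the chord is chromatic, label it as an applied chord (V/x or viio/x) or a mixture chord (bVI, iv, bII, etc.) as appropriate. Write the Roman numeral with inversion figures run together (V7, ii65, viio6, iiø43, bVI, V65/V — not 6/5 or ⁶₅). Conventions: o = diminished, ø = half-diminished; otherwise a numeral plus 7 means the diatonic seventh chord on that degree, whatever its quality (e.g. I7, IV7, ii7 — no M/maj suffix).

The pitches Ebb-Gb-Bbb form a major triad rooted on Ebb.
Ebb is the lowered second degree of Db major (diatonic 2 would be Eb). This is the Neapolitan chord — a major triad on the lowered second degree.

bII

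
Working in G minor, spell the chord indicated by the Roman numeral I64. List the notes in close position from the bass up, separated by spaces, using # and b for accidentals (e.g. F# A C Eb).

Scale degree 1 in G minor is G; here the chord built on it is altered to a major triad. I64 is the major tonic (Picardy third), borrowed from the parallel major.
So the chord is G-B-D.
The figured bass 64 indicates second inversion, placing the fifth (D) in the bass: D-G-B.

D G B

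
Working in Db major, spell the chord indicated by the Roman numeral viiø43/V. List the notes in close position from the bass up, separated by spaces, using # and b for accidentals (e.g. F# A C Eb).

Db F G Bb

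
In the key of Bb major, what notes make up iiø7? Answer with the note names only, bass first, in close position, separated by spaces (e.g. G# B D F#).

C Eb Gb Bb

Scale degree 2 in Bb major is C; here the chord built on it is altered to a half-diminished seventh chord. iiø7 is the half-diminished supertonic seventh, borrowed from the parallel minor.
So the chord is C-Eb-Gb-Bb.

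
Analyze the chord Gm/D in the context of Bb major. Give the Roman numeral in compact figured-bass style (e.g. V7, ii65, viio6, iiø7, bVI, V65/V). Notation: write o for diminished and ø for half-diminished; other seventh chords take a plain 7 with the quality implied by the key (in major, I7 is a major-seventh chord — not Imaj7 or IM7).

vi64

Stacked in thirds the chord is G-Bb-D: a minor triad on G.
G is scale degree 6 in Bb major, and a minor triad on that degree is written vi.
With D in the bass the chord is in second inversion, so the figured bass is 64.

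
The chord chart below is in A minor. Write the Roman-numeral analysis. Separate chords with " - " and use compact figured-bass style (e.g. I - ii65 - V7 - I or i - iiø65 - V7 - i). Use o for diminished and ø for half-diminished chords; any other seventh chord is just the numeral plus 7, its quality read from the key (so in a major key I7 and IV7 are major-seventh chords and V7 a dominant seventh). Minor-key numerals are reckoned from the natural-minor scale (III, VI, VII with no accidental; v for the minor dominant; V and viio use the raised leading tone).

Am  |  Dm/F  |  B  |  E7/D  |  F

Am: root A is the tonic; minor triad there is i.
Dm/F: root D is the subdominant; minor triad there is iv6.
B: a major triad on B, the applied dominant of V → V/V.
E7/D: root E is the dominant; dominant seventh chord there is V42.
F has root F, degree 6 in A minor, so VI.

i - iv6 - V/V - V42 - VI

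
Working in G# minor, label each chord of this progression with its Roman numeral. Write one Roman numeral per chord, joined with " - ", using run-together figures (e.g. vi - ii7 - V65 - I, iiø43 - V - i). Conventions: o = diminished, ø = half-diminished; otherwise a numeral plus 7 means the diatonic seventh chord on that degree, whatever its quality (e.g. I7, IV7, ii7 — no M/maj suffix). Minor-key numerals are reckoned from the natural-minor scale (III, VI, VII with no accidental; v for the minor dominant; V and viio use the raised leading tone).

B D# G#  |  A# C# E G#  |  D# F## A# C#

i6 - iiø7 - V7

B-D#-G# has root G#, degree 1 in G# minor, so i6.
A#-C#-E-G#: root A# is the supertonic; half-diminished seventh chord there is iiø7.
D#-F##-A#-C#: dominant seventh chord on D# = scale degree 5 → V7.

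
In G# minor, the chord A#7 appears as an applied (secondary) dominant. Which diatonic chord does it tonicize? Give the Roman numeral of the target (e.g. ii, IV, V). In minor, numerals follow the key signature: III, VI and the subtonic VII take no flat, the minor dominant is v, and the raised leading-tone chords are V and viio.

V

The chord is a dominant seventh chord on A#.
A dominant resolves down a perfect fifth: A# → D#. In G# minor, D# is scale degree 5, i.e. V.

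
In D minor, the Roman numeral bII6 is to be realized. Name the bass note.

bII in D minor has root Eb; the chord is Eb-G-Bb.
The figure 6 means first inversion — the third is in the bass.

G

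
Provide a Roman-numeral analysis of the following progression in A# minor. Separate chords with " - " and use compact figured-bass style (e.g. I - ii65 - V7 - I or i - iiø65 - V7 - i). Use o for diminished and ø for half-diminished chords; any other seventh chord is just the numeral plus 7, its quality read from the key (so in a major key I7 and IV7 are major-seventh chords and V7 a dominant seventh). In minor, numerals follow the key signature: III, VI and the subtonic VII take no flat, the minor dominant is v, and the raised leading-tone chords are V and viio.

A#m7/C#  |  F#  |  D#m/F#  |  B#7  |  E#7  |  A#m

A#m7/C#: minor seventh chord on A# = scale degree 1 → i65.
F#: root F# is the submediant; major triad there is VI.
D#m/F#: root D# is the subdominant; minor triad there is iv6.
B#7 is the secondary dominant of V (dominant seventh chord on B#): V7/V.
E#7: root E# is the dominant; dominant seventh chord there is V7.
A#m has root A#, degree 1 in A# minor, so i.

i65 - VI - iv6 - V7/V - V7 - i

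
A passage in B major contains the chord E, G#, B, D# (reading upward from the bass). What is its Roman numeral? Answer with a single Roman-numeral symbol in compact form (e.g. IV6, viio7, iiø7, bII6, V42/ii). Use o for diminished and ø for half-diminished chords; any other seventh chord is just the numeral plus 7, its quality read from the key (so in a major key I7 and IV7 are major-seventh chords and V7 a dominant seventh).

Stacked in thirds the chord is E-G#-B-D#: a major seventh chord on E.
In B major, E is the subdominant; the diatonic major seventh chord there is IV7.

IV7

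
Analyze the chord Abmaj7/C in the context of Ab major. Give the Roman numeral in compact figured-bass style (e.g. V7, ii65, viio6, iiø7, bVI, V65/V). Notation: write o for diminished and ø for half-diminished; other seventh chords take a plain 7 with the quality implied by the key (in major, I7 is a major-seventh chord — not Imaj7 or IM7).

The pitches Ab-C-Eb-G form a major seventh chord rooted on Ab.
Ab is scale degree 1 in Ab major, and a major seventh chord on that degree is written I7.
With C in the bass the chord is in first inversion, so the figured bass is 65.

I65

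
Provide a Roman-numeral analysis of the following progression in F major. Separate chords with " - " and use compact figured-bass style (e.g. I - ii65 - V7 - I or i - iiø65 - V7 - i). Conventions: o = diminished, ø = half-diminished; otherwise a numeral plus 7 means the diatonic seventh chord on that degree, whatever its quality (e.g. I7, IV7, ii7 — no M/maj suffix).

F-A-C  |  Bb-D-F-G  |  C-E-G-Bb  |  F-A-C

F-A-C: major triad on F = scale degree 1 → I.
Bb-D-F-G: minor seventh chord on G = scale degree 2 → ii65.
C-E-G-Bb has root C, degree 5 in F major, so V7.
F-A-C: major triad on F = scale degree 1 → I.

I - ii65 - V7 - I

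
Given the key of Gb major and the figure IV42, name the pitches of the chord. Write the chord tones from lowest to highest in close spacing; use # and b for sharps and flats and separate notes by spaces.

Bb Cb Eb Gb

In Gb major, the fourth degree is Cb, and the diatonic chord built there is a major seventh chord.
Stacking thirds from Cb gives Cb-Eb-Gb-Bb.
With the 42 figure the chord is in third inversion; from the bass Bb upward in close position it reads Bb-Cb-Eb-Gb.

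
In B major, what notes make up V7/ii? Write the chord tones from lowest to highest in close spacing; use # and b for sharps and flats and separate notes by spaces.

G# B# D# F#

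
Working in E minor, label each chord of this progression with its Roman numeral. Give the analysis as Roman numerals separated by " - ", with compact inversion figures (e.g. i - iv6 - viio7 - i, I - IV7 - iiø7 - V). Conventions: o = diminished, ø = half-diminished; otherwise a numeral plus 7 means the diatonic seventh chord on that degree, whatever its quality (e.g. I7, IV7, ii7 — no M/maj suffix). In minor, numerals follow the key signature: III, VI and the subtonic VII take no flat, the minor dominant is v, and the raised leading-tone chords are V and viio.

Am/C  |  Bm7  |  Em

Am/C has root A, degree 4 in E minor, so iv6.
Bm7 has root B, degree 5 in E minor, so v7.
Em has root E, degree 1 in E minor, so i.

iv6 - v7 - i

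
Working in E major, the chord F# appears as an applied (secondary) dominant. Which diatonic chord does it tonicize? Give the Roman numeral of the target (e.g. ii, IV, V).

The chord is a major triad on F#.
A dominant resolves down a perfect fifth: F# → B. In E major, B is scale degree 5, i.e. V.

V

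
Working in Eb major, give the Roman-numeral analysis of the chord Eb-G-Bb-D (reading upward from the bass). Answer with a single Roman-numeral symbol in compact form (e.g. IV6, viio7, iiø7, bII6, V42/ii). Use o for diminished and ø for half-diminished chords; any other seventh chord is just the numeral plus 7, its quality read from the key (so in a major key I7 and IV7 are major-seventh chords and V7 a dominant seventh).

I7

Stacked in thirds the chord is Eb-G-Bb-D: a major seventh chord on Eb.
In Eb major, Eb is the tonic; the diatonic major seventh chord there is I7.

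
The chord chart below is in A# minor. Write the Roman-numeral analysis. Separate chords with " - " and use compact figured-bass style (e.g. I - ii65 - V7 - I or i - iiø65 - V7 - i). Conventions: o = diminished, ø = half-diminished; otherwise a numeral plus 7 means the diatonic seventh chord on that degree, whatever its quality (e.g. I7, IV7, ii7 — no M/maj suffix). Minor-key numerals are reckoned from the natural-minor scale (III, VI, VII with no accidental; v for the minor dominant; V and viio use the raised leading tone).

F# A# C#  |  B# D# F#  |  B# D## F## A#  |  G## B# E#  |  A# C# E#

F#-A#-C#: root F# is the submediant; major triad there is VI.
B#-D#-F#: root B# is the supertonic; diminished triad there is iio.
B#-D##-F##-A# is the secondary dominant of V (dominant seventh chord on B#): V7/V.
G##-B#-E#: major triad on E# = scale degree 5 → V6.
A#-C#-E#: root A# is the tonic; minor triad there is i.

VI - iio - V7/V - V6 - i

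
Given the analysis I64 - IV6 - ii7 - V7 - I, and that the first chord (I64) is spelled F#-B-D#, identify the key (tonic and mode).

B major

The chord B/F# is a major triad rooted on B; its label is I64.
If B is scale degree 1 and the mode makes that degree carry a major triad, the tonic is B and the mode is major.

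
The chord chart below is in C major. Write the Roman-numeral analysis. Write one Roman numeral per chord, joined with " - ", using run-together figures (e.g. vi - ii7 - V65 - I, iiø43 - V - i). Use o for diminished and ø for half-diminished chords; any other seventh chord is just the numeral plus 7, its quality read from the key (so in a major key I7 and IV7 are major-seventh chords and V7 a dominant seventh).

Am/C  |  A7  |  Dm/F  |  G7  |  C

vi6 - V7/ii - ii6 - V7 - I

Am/C: root A is the submediant; minor triad there is vi6.
A7: chromatic; A is V of ii, so V7/ii.
Dm/F: minor triad on D = scale degree 2 → ii6.
G7 has root G, degree 5 in C major, so V7.
C: major triad on C = scale degree 1 → I.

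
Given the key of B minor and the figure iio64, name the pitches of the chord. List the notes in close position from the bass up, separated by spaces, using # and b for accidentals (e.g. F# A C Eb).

In B minor, scale degree 2 is C#, and the diatonic chord built there is a diminished triad.
That chord is spelled C#-E-G.
The figured bass 64 indicates second inversion, placing the fifth (G) in the bass: G-C#-E.

G C# E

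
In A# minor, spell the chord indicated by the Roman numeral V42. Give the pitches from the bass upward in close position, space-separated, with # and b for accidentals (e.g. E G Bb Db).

In A# minor, the fifth degree is E#. The dominant is major (leading tone raised), so V is a dominant seventh chord.
Stacking thirds from E# gives E#-G##-B#-D#.
With the 42 figure the chord is in third inversion; from the bass D# upward in close position it reads D#-E#-G##-B#.

D# E# G## B#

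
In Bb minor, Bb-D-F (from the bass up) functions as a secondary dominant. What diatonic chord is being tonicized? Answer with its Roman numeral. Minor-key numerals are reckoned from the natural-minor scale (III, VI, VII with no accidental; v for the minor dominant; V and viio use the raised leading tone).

iv

The chord is a major triad on Bb.
A dominant resolves down a perfect fifth: Bb → Eb. In Bb minor, Eb is scale degree 4, i.e. iv.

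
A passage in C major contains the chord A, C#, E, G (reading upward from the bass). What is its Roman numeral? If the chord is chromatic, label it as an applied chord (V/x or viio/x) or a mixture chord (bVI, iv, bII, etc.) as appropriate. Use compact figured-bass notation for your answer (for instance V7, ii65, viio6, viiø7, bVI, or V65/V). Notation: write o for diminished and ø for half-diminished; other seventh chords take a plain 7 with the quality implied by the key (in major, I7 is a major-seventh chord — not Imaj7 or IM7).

The pitches A-C#-E-G form a dominant seventh chord rooted on A.
A is not a diatonic chord root with this quality in C major, but it lies a perfect fifth above D (ii), so the chord functions as an applied dominant of ii.

V7/ii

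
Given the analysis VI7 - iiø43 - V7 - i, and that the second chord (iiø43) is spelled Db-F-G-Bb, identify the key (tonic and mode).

The chord Gm7b5/Db is a half-diminished seventh chord rooted on G; its label is iiø43.
iiø43 on G implies G is the supertonic; that puts the tonic at F, and the lowercase numeral fits minor mode.

F minor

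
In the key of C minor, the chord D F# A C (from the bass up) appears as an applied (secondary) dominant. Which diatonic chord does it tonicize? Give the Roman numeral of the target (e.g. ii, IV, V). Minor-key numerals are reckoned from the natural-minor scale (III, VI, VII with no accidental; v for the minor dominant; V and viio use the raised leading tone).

The chord is a dominant seventh chord on D.
A dominant resolves down a perfect fifth: D → G. In C minor, G is scale degree 5, i.e. V.

V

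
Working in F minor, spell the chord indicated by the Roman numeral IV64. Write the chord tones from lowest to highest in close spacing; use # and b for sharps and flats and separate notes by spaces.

F Bb D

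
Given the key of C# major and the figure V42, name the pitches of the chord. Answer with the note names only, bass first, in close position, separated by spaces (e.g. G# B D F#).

In C# major, the dominant is G#, and the diatonic chord built there is a dominant seventh chord.
Stacking thirds from G# gives G#-B#-D#-F#.
The figured bass 42 indicates third inversion, placing the seventh (F#) in the bass: F#-G#-B#-D#.

F# G# B# D#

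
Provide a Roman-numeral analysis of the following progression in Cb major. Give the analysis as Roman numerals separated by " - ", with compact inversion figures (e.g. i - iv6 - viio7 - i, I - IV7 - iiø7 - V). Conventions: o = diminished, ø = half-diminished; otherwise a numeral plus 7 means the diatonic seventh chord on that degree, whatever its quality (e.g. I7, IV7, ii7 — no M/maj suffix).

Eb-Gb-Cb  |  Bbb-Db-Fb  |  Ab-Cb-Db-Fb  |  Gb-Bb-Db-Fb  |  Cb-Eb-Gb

I6 - bVII - ii43 - V7 - I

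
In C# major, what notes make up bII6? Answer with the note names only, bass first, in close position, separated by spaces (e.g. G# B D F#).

F# A D

Scale degree 2 in C# major is D#; lowering it a half step gives D. bII6 is the Neapolitan sixth — a major triad on the lowered second degree, here in its customary first inversion.
So the chord is D-F#-A, a major triad.
With the 6 figure the chord is in first inversion; from the bass F# upward in close position it reads F#-A-D.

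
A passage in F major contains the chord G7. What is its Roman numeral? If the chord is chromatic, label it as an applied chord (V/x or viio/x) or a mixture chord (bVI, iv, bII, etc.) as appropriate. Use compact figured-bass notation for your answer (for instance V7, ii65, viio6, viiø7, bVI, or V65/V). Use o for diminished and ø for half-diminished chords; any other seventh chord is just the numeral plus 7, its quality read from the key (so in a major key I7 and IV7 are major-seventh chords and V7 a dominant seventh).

Stacked in thirds the chord is G-B-D-F: a dominant seventh chord on G.
G is not a diatonic chord root with this quality in F major, but it lies a perfect fifth above C (V), so the chord functions as an applied dominant of V.

V7/V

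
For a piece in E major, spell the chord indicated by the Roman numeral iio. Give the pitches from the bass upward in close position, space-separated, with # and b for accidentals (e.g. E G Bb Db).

Scale degree 2 in E major is F#; here the chord built on it is altered to a diminished triad. iio is the diminished supertonic triad, borrowed from the parallel minor.
So the chord is F#-A-C.

F# A C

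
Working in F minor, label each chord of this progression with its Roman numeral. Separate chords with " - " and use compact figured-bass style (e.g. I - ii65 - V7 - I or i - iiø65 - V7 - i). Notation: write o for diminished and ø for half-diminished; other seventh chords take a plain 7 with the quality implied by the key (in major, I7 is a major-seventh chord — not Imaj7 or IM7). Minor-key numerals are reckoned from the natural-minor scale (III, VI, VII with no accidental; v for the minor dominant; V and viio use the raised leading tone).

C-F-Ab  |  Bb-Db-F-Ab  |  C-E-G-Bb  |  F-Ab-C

i64 - iv7 - V7 - i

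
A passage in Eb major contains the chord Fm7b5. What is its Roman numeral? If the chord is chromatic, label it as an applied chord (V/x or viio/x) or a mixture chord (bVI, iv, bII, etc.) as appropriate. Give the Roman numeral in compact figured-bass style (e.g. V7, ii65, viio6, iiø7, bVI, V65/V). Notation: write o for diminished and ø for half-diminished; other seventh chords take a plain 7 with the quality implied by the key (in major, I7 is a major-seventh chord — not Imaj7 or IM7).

Stacked in thirds the chord is F-Ab-Cb-Eb: a half-diminished seventh chord on F.
F is the second degree of Eb major. This is the half-diminished supertonic seventh, borrowed from the parallel minor.

iiø7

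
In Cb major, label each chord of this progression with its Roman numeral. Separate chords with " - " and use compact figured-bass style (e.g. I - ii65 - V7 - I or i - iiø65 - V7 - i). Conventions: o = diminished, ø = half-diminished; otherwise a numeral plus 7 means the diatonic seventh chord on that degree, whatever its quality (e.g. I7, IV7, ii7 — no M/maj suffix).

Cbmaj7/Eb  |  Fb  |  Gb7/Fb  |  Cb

Cbmaj7/Eb has root Cb, degree 1 in Cb major, so I65.
Fb has root Fb, degree 4 in Cb major, so IV.
Gb7/Fb: dominant seventh chord on Gb = scale degree 5 → V42.
Cb: root Cb is the tonic; major triad there is I.

I65 - IV - V42 - I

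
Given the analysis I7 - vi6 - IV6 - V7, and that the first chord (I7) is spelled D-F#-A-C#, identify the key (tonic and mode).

The anchor chord is a major seventh chord on D, labeled I7.
If D is scale degree 1 and the mode makes that degree carry a major seventh chord, the tonic is D and the mode is major.

D major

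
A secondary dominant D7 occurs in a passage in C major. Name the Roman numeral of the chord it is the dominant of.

The chord is a dominant seventh chord on D.
A dominant resolves down a perfect fifth: D → G. In C major, G is scale degree 5, i.e. V.

V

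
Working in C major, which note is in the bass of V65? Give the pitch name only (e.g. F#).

B

V in C major has root G; the chord is G-B-D-F.
The figure 65 means first inversion — the third is in the bass.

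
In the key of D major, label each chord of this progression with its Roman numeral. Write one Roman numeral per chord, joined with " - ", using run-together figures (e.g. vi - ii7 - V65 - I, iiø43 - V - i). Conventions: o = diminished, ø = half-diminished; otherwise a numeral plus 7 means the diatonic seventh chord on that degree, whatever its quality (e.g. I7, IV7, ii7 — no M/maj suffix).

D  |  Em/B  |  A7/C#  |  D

I - ii64 - V65 - I

D has root D, degree 1 in D major, so I.
Em/B has root E, degree 2 in D major, so ii64.
A7/C# has root A, degree 5 in D major, so V65.
D has root D, degree 1 in D major, so I.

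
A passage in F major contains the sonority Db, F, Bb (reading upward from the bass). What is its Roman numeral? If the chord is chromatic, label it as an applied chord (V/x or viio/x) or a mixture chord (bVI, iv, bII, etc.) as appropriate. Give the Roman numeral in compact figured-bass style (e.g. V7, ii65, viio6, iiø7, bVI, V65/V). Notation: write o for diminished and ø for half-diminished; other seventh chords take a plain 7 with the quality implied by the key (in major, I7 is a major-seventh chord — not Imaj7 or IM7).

Stacked in thirds the chord is Bb-Db-F: a minor triad on Bb.
Bb is the fourth degree of F major. This is the minor subdominant, borrowed from the parallel minor.
With Db in the bass the chord is in first inversion, so the figured bass is 6.

iv6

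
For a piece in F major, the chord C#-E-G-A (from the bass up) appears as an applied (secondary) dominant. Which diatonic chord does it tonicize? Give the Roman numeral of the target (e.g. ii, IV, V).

vi

The chord is a dominant seventh chord on A.
A dominant resolves down a perfect fifth: A → D. In F major, D is scale degree 6, i.e. vi.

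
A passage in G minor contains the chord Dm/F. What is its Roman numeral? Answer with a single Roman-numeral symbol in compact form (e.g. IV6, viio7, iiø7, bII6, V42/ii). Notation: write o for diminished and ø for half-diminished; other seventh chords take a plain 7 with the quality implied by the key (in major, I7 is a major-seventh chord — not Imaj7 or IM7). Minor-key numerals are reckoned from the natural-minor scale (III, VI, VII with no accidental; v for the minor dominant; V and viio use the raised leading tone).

v6

Stacked in thirds the chord is D-F-A: a minor triad on D.
In G minor, D is the dominant; the diatonic minor triad there is v.
With F in the bass the chord is in first inversion, so the figured bass is 6.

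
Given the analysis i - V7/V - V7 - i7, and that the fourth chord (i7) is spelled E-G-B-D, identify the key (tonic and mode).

E minor

The chord Em7 is a minor seventh chord rooted on E; its label is i7.
If E is scale degree 1 and the mode makes that degree carry a minor seventh chord, the tonic is E and the mode is minor.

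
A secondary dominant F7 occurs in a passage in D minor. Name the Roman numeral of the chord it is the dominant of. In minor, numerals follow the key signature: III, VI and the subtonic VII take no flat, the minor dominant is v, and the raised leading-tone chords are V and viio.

VI

The chord is a dominant seventh chord on F.
A dominant resolves down a perfect fifth: F → Bb. In D minor, Bb is scale degree 6, i.e. VI.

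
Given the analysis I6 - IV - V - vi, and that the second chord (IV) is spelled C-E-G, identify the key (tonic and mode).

G major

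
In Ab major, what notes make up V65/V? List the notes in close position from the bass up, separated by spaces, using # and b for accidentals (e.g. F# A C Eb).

D F Ab Bb

The slash means an applied dominant: we want the dominant of V. In Ab major, V is Eb major, and its dominant is built on Bb.
Building a dominant seventh chord on Bb gives Bb-D-F-Ab.
The figured bass 65 indicates first inversion, placing the third (D) in the bass: D-F-Ab-Bb.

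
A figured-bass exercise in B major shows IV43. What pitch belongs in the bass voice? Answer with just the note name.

B

IV in B major has root E; the chord is E-G#-B-D#.
The figure 43 means second inversion — the fifth is in the bass.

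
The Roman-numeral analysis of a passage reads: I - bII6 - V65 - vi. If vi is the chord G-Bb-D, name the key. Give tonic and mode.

Bb major

The chord Gm is a minor triad rooted on G; its label is vi.
Counting down 5 scale steps from G places the tonic on Bb; a minor triad on degree 6 is diatonic only in major.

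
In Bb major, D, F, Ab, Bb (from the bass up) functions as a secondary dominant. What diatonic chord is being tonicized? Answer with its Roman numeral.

IV

The chord is a dominant seventh chord on Bb.
A dominant resolves down a perfect fifth: Bb → Eb. In Bb major, Eb is scale degree 4, i.e. IV.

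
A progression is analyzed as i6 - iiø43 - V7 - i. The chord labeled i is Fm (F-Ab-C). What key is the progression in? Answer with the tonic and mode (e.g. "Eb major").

F minor

The chord Fm is a minor triad rooted on F; its label is i.
If F is scale degree 1 and the mode makes that degree carry a minor triad, the tonic is F and the mode is minor.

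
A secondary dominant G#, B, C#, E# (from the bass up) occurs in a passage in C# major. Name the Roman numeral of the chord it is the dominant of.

The chord is a dominant seventh chord on C#.
A dominant resolves down a perfect fifth: C# → F#. In C# major, F# is scale degree 4, i.e. IV.

IV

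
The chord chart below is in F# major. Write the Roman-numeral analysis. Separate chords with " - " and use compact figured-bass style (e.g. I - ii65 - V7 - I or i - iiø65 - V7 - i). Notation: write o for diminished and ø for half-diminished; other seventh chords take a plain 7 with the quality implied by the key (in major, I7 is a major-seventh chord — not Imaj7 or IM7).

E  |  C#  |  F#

E: major triad on E — chromatic; bVII (borrowed from the parallel minor).
C# has root C#, degree 5 in F# major, so V.
F#: major triad on F# = scale degree 1 → I.

bVII - V - I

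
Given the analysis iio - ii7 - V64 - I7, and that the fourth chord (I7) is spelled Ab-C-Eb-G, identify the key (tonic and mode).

The chord Abmaj7 is a major seventh chord rooted on Ab; its label is I7.
If Ab is scale degree 1 and the mode makes that degree carry a major seventh chord, the tonic is Ab and the mode is major.

Ab major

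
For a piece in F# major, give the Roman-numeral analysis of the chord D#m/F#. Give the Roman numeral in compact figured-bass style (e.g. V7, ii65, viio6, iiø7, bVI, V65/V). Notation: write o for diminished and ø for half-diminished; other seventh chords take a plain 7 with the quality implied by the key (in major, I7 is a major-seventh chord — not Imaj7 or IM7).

vi6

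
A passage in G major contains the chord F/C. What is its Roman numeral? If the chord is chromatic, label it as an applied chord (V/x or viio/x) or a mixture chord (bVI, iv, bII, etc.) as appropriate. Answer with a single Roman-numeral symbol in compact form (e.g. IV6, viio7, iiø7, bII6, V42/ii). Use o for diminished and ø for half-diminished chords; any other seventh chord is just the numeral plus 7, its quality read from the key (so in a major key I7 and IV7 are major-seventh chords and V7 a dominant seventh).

bVII64

The pitches F-A-C form a major triad rooted on F.
F is the lowered seventh degree of G major (diatonic 7 would be F#). This is a major triad on the lowered seventh degree (the subtonic), borrowed from the parallel minor.
With C in the bass the chord is in second inversion, so the figured bass is 64.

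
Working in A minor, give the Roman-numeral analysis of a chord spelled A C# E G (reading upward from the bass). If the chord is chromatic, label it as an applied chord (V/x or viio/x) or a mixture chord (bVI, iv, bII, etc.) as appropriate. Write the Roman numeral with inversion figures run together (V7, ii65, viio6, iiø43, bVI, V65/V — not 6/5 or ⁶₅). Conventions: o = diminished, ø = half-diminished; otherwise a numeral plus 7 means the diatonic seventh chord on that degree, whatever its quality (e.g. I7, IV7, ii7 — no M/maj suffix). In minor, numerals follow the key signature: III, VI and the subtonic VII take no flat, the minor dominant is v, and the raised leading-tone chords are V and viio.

V7/iv

Stacked in thirds the chord is A-C#-E-G: a dominant seventh chord on A.
A is not a diatonic chord root with this quality in A minor, but it lies a perfect fifth above D (iv), so the chord functions as an applied dominant of iv.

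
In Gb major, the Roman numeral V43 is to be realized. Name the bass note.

V in Gb major has root Db; the chord is Db-F-Ab-Cb.
The figure 43 means second inversion — the fifth is in the bass.

Ab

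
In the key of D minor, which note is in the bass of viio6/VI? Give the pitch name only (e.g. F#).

C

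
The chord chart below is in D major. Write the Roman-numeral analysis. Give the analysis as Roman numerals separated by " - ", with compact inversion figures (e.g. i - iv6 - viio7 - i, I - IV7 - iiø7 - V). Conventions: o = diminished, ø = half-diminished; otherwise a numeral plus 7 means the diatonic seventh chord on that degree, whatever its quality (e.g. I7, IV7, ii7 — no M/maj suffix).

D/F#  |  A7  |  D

I6 - V7 - I

D/F#: major triad on D = scale degree 1 → I6.
A7 has root A, degree 5 in D major, so V7.
D: root D is the tonic; major triad there is I.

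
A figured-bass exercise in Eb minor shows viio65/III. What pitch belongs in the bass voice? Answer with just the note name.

Ab

The applied chord viio65/III is rooted on F: F-Ab-Cb-Ebb.
The figure 65 means first inversion — the third is in the bass.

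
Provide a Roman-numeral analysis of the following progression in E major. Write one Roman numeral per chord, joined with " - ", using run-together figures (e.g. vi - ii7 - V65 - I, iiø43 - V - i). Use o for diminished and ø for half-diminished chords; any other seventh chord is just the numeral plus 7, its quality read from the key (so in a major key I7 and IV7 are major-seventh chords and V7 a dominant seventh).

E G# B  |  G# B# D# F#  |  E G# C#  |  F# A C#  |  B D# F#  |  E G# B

I - V7/vi - vi6 - ii - V - I

E-G#-B: major triad on E = scale degree 1 → I.
G#-B#-D#-F#: a dominant seventh chord on G#, the applied dominant of vi → V7/vi.
E-G#-C#: root C# is the submediant; minor triad there is vi6.
F#-A-C#: minor triad on F# = scale degree 2 → ii.
B-D#-F#: major triad on B = scale degree 5 → V.
E-G#-B has root E, degree 1 in E major, so I.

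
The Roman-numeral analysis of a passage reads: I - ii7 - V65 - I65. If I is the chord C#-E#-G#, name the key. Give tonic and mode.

The anchor chord is a major triad on C#, labeled I.
If C# is scale degree 1 and the mode makes that degree carry a major triad, the tonic is C# and the mode is major.

C# major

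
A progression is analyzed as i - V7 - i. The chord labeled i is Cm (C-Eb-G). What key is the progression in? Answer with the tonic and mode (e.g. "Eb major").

C minor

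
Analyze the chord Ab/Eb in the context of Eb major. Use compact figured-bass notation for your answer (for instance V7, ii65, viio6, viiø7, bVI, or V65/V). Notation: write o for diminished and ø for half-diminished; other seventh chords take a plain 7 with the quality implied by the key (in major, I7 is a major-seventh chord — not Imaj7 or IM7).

Stacked in thirds the chord is Ab-C-Eb: a major triad on Ab.
In Eb major, Ab is the subdominant; the diatonic major triad there is IV.
With Eb in the bass the chord is in second inversion, so the figured bass is 64.

IV64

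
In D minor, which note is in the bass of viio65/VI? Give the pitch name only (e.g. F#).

C

The applied chord viio65/VI is rooted on A: A-C-Eb-Gb.
The figure 65 means first inversion — the third is in the bass.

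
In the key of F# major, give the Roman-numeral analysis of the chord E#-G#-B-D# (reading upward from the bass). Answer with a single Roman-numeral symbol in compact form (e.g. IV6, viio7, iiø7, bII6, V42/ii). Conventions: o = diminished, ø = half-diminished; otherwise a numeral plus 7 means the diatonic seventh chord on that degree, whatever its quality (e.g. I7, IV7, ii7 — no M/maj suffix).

viiø7

The pitches E#-G#-B-D# form a half-diminished seventh chord rooted on E#.
E# is scale degree 7 in F# major, and a half-diminished seventh chord on that degree is written viiø7.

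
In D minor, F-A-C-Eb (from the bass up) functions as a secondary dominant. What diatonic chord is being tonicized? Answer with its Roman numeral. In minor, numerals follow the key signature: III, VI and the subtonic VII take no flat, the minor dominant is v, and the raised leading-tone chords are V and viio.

VI

The chord is a dominant seventh chord on F.
A dominant resolves down a perfect fifth: F → Bb. In D minor, Bb is scale degree 6, i.e. VI.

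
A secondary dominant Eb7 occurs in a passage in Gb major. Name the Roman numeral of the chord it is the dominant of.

The chord is a dominant seventh chord on Eb.
A dominant resolves down a perfect fifth: Eb → Ab. In Gb major, Ab is scale degree 2, i.e. ii.

ii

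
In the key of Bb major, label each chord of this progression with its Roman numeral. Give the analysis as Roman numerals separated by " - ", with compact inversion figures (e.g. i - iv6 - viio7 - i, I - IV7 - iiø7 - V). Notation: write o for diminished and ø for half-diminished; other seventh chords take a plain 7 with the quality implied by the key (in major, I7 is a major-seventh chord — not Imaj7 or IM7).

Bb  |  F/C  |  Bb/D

Bb: major triad on Bb = scale degree 1 → I.
F/C: major triad on F = scale degree 5 → V64.
Bb/D: root Bb is the tonic; major triad there is I6.

I - V64 - I6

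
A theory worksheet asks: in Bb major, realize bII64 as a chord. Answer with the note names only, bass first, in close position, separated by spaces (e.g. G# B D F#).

Gb Cb Eb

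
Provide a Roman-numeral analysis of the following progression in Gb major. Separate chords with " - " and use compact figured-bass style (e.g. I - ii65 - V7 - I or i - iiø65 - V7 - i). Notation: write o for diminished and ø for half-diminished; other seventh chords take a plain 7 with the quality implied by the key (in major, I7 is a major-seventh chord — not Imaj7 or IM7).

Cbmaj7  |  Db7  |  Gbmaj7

IV7 - V7 - I7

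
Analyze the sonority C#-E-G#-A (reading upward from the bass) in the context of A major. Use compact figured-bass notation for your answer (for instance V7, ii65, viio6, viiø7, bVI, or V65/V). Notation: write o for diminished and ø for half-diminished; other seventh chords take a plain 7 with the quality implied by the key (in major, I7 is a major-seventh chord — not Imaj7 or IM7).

I65

The pitches A-C#-E-G# form a major seventh chord rooted on A.
A is scale degree 1 in A major, and a major seventh chord on that degree is written I7.
With C# in the bass the chord is in first inversion, so the figured bass is 65.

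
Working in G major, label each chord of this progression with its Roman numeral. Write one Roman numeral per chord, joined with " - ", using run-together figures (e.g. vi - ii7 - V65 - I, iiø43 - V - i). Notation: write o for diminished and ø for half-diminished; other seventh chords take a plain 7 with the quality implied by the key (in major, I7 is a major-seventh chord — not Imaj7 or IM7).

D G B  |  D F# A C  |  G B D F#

I64 - V7 - I7

D-G-B: major triad on G = scale degree 1 → I64.
D-F#-A-C has root D, degree 5 in G major, so V7.
G-B-D-F# has root G, degree 1 in G major, so I7.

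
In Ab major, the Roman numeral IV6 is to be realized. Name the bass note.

F

IV in Ab major has root Db; the chord is Db-F-Ab.
The figure 6 means first inversion — the third is in the bass.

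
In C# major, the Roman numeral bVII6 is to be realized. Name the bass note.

D#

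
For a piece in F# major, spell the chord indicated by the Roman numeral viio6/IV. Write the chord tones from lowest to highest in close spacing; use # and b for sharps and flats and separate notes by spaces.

C# E A#

viio6/IV is a secondary leading-tone chord. The target IV is B in F# major; the applied chord is rooted a semitone below, on A#.
Building a diminished triad on A# gives A#-C#-E.
With the 6 figure the chord is in first inversion; from the bass C# upward in close position it reads C#-E-A#.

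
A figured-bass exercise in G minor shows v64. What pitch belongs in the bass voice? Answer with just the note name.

v in G minor has root D; the chord is D-F-A.
The figure 64 means second inversion — the fifth is in the bass.

A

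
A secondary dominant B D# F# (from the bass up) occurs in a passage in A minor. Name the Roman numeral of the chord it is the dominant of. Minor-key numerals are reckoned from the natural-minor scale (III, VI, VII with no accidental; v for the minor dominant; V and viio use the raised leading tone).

V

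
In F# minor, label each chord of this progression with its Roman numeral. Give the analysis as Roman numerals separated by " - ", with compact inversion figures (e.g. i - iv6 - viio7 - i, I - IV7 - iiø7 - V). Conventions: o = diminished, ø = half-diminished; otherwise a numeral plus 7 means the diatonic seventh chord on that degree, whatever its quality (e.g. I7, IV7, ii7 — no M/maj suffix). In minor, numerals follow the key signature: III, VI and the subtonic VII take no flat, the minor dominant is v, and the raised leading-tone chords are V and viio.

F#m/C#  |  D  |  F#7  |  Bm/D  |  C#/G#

i64 - VI - V7/iv - iv6 - V64

F#m/C# has root F#, degree 1 in F# minor, so i64.
D: major triad on D = scale degree 6 → VI.
F#7: a dominant seventh chord on F#, the applied dominant of iv → V7/iv.
Bm/D: minor triad on B = scale degree 4 → iv6.
C#/G# has root C#, degree 5 in F# minor, so V64.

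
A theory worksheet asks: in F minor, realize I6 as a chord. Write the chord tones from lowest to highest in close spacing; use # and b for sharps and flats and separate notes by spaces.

A C F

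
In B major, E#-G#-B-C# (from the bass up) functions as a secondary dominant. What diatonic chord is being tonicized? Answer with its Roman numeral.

The chord is a dominant seventh chord on C#.
A dominant resolves down a perfect fifth: C# → F#. In B major, F# is scale degree 5, i.e. V.

V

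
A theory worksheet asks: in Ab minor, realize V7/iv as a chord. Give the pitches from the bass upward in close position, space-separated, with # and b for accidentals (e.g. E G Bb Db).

Ab C Eb Gb

The slash means an applied dominant: we want the dominant of iv. In Ab minor, iv is Db minor, and its dominant is built on Ab.
Building a dominant seventh chord on Ab gives Ab-C-Eb-Gb.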